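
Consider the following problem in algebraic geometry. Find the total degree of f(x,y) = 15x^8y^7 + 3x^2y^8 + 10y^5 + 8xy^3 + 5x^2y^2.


Examine each term for its total degree (sum of exponents).
  Term '15x^8y^7' has total degree 8+7 = 15.
  Term '3x^2y^8' has total degree 2+8 = 10.
  Term '10y^5' has total degree 0+5 = 5.
  Term '8xy^3' has total degree 1+3 = 4.
  Term '5x^2y^2' has total degree 2+2 = 4.
The maximum total degree among all terms is 15.

15


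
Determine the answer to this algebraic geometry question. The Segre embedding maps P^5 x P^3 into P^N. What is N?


The Segre embedding maps P^m x P^n into P^N via
all products of coordinates from each factor.
N = (m+1)(n+1) - 1
N = (5+1)(3+1) - 1
N = 6*4 - 1
N = 24 - 1 = 23

23


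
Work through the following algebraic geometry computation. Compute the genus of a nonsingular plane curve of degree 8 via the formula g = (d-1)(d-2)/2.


Using the genus formula for smooth plane curves:
g = (d-1)(d-2)/2
g = (8-1)(8-2)/2
g = 7*6/2
g = 42/2 = 21

21


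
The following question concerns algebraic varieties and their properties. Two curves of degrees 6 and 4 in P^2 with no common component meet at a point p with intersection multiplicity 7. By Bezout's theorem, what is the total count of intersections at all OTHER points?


By Bezout's theorem, the total intersection number is d1 * d2.
Total = 6 * 4 = 24
Intersection multiplicity at p = 7
Remaining intersections = 24 - 7 = 17

17


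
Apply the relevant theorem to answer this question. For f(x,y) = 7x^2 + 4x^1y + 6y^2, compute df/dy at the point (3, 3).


df/dy = 4*x^1 + 2*6*y^1
At (3,3): 4*3^1 + 2*6*3^1
= 12 + 36
= 48

48


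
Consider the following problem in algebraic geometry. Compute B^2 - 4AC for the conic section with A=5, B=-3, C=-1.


The discriminant of a conic Ax^2 + Bxy + Cy^2 + ... = 0 is B^2 - 4AC.
B^2 = (-3)^2 = 9
4AC = 4*5*(-1) = -20
Discriminant = 9 + 20 = 29

29


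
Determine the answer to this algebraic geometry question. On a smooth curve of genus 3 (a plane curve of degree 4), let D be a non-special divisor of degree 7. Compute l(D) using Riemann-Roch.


First, compute the genus of a smooth plane curve of degree 4:
g = (d-1)(d-2)/2 = (4-1)(4-2)/2 = 3
For a non-special divisor D (i.e., h^1(D) = 0), Riemann-Roch gives:
l(D) = deg(D) - g + 1
Since deg(D) = 7 >= 2g - 1 = 5, D is non-special.
l(D) = 7 - 3 + 1 = 5

5


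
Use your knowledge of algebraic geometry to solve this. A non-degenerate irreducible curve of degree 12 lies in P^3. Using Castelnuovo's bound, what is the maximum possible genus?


Castelnuovo's bound: write d - 1 = m(r-1) + epsilon with 0 <= epsilon < r-1.
d - 1 = 12 - 1 = 11
r - 1 = 3 - 1 = 2
11 = 5*2 + 1, so m = 5, epsilon = 1
pi(d, r) = m(m-1)(r-1)/2 + m*epsilon
= 5*4*2/2 + 5*1
= 40/2 + 5
= 20 + 5 = 25

25


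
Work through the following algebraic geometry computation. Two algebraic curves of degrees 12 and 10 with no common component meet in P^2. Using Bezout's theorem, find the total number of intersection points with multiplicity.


Bezout's theorem states the intersection count equals the product of degrees.
Intersection count = 12 * 10 = 120

120


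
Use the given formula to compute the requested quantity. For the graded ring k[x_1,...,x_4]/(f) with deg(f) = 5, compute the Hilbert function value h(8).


For R = k[x_1,...,x_n]/(f) with f homogeneous of degree e:
The Hilbert series is (1 - t^e)/(1 - t)^n.
So h(d) = C(d+n-1, n-1) - C(d-e+n-1, n-1) for d >= e.
With n=4, e=5, d=8:
C(8+4-1, 4-1) = C(11, 3) = 165
C(8-5+4-1, 4-1) = C(6, 3) = 20
h(8) = 165 - 20 = 145

145


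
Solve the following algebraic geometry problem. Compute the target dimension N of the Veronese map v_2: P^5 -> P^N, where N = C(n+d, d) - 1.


The Veronese embedding v_d: P^n -> P^N maps each point to all
degree-d monomials in n+1 homogeneous coordinates.
N = C(n+d, d) - 1
N = C(5+2, 2) - 1
N = C(7, 2) - 1
C(7, 2) = 21
N = 21 - 1 = 20

20


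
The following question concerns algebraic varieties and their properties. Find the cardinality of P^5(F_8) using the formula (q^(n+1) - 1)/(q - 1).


P^5(F_8) has (q^(n+1) - 1)/(q - 1) points.
= 8^5 + 8^4 + 8^3 + 8^2 + 8^1 + 8^0
= 32768 + 4096 + 512 + 64 + 8 + 1
= 37449

37449


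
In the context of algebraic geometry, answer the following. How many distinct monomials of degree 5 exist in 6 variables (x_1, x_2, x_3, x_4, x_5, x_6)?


The number of degree-5 monomials in 6 variables is C(d+n-1, n-1).
= C(5+6-1, 6-1) = C(10, 5)
= 252

252


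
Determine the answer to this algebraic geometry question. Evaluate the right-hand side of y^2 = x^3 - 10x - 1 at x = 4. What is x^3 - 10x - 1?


Compute x^3 - 10x - 1 at x = 4:
x^3 = 4^3 = 64
(-10)*x = (-10)*4 = -40
Sum: 64 - 40 - 1 = 23

23


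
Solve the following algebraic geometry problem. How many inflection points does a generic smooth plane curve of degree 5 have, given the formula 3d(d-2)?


For a general smooth plane curve C of degree d, the inflection points are
the intersection of C with its Hessian curve, which has degree 3(d-2).
By Bezout, the total intersection number is d * 3(d-2) = 5 * 9 = 45.
For a general curve every flex is ordinary, so each contributes
multiplicity 1 to C·Hess(C), and the number of distinct inflection
points is 3d(d-2).
Inflection points = 3*5*(5-2) = 3*5*3 = 45

45


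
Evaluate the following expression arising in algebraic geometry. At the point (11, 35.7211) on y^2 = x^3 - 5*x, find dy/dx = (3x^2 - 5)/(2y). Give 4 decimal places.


Using implicit differentiation of y^2 = x^3 - 5*x:
2y * dy/dx = 3x^2 - 5
dy/dx = (3x^2 - 5)/(2y)
Numerator: 3*11^2 - 5 = 358
Denominator: 2*35.7211 = 71.4422
dy/dx = 358/71.4422 = 5.0110

5.0110


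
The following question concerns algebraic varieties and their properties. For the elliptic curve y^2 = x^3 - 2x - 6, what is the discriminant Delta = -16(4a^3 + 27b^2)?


Compute each component:
4a^3 = 4*(-2)^3 = 4*(-8) = -32
27b^2 = 27*(-6)^2 = 27*36 = 972
4a^3 + 27b^2 = -32 + 972 = 940
Delta = -16*940 = -15040

-15040


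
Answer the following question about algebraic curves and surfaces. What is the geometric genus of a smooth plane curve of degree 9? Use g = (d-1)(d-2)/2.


Using the genus formula for smooth plane curves:
g = (d-1)(d-2)/2
g = (9-1)(9-2)/2
g = 8*7/2
g = 56/2 = 28

28


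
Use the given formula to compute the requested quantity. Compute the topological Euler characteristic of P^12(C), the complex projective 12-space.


The complex projective space P^12 has one cell in each even real dimension 0, 2, ..., 24.
The cohomology groups are H^{2k}(P^12) = Z for k = 0,...,12, and 0 otherwise.
Euler characteristic = sum of Betti numbers = 1 per even-dimensional cohomology group.
chi(P^12) = 12 + 1 = 13

13


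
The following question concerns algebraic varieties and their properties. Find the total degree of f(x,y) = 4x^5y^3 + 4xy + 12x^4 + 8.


Examine each term for its total degree (sum of exponents).
  Term '4x^5y^3' has total degree 5+3 = 8.
  Term '4xy' has total degree 1+1 = 2.
  Term '12x^4' has total degree 4+0 = 4.
  Term '8' has total degree 0+0 = 0.
The maximum total degree among all terms is 8.

8


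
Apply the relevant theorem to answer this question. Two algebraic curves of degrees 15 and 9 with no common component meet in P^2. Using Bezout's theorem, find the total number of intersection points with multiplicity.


Bezout's theorem states the intersection count equals the product of degrees.
Intersection count = 15 * 9 = 135

135


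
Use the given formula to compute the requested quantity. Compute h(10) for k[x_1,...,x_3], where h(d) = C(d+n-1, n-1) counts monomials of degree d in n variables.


The Hilbert function for the polynomial ring in 3 variables is:
h(d) = C(d+n-1, n-1)
h(10) = C(10+3-1, 3-1) = C(12, 2)
= 12! / (2! * 10!)
= 66

66


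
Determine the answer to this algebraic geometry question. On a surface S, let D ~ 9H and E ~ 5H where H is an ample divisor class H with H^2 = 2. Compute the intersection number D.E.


Using bilinearity of the intersection pairing on a surface S:
(aH).(bH) = ab * (H.H)
We have H^2 = 2.
D.E = (9H).(5H) = 9*5*2
= 45*2
= 90

90


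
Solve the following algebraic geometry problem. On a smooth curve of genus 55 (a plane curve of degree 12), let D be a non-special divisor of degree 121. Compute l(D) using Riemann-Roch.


First, compute the genus of a smooth plane curve of degree 12:
g = (d-1)(d-2)/2 = (12-1)(12-2)/2 = 55
For a non-special divisor D (i.e., h^1(D) = 0), Riemann-Roch gives:
l(D) = deg(D) - g + 1
Since deg(D) = 121 >= 2g - 1 = 109, D is non-special.
l(D) = 121 - 55 + 1 = 67

67


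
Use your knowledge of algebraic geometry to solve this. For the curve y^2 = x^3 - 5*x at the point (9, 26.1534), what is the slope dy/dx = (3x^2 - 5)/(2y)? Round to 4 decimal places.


Using implicit differentiation of y^2 = x^3 - 5*x:
2y * dy/dx = 3x^2 - 5
dy/dx = (3x^2 - 5)/(2y)
Numerator: 3*9^2 - 5 = 238
Denominator: 2*26.1534 = 52.3068
dy/dx = 238/52.3068 = 4.5501

4.5501


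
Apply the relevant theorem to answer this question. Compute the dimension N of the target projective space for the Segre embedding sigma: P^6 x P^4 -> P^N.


The Segre embedding maps P^m x P^n into P^N via
all products of coordinates from each factor.
N = (m+1)(n+1) - 1
N = (6+1)(4+1) - 1
N = 7*5 - 1
N = 35 - 1 = 34

34


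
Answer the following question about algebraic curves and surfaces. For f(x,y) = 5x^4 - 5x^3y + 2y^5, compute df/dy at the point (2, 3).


df/dy = (-5)*x^3 + 5*2*y^4
At (2,3): (-5)*2^3 + 5*2*3^4
= -40 + 810
= 770

770


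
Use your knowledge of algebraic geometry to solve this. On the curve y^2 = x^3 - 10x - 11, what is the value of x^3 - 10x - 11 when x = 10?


Compute x^3 - 10x - 11 at x = 10:
x^3 = 10^3 = 1000
(-10)*x = (-10)*10 = -100
Sum: 1000 - 100 - 11 = 889

889


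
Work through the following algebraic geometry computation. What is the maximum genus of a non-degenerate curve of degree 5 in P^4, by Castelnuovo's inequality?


Castelnuovo's bound: write d - 1 = m(r-1) + epsilon with 0 <= epsilon < r-1.
d - 1 = 5 - 1 = 4
r - 1 = 4 - 1 = 3
4 = 1*3 + 1, so m = 1, epsilon = 1
pi(d, r) = m(m-1)(r-1)/2 + m*epsilon
= 1*0*3/2 + 1*1
= 0/2 + 1
= 0 + 1 = 1

1


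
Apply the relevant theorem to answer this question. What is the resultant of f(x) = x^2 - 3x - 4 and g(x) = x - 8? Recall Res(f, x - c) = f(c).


For Res(f, x - c), we evaluate f at x = c.
f(8) = 8^2 - 3*8 - 4
= 64 - 24 - 4
= 40 - 4 = 36
Res(f, g) = 36

36


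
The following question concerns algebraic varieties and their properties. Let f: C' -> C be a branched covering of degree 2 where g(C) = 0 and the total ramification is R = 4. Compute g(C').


Riemann-Hurwitz formula: 2g' - 2 = d(2g - 2) + R
Given: d = 2, g = 0, R = 4
2g' - 2 = 2*(2*0 - 2) + 4
2g' - 2 = 2*(-2) + 4
2g' - 2 = -4 + 4 = 0
2g' = 2
g' = 1

1


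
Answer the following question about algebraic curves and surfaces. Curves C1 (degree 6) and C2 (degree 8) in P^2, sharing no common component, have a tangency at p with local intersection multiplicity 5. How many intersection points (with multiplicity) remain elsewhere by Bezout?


By Bezout's theorem, the total intersection number is d1 * d2.
Total = 6 * 8 = 48
Intersection multiplicity at p = 5
Remaining intersections = 48 - 5 = 43

43


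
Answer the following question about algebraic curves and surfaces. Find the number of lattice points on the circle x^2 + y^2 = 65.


Systematically check integer values of x where x^2 <= 65.
For each valid x, check if 65 - x^2 is a perfect square.
x=1: 65 - 1 = 64, sqrt = 8 (valid)
x=4: 65 - 16 = 49, sqrt = 7 (valid)
x=7: 65 - 49 = 16, sqrt = 4 (valid)
x=8: 65 - 64 = 1, sqrt = 1 (valid)
Total integer solutions found: 16

16


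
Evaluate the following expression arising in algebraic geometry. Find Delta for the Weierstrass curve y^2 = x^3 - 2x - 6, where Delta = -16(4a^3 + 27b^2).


Compute each component:
4a^3 = 4*(-2)^3 = 4*(-8) = -32
27b^2 = 27*(-6)^2 = 27*36 = 972
4a^3 + 27b^2 = -32 + 972 = 940
Delta = -16*940 = -15040

-15040


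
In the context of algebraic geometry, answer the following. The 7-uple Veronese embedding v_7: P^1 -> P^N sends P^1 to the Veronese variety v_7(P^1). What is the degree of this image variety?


The Veronese variety v_7(P^1) has degree d^r.
d^r = 7^1 = 7

7


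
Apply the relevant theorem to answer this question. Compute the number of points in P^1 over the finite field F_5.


P^1(F_5) has (q^(n+1) - 1)/(q - 1) points.
= 5^1 + 5^0
= 5 + 1
= 6

6


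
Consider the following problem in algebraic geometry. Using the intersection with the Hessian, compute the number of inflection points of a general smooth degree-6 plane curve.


For a general smooth plane curve C of degree d, the inflection points are
the intersection of C with its Hessian curve, which has degree 3(d-2).
By Bezout, the total intersection number is d * 3(d-2) = 6 * 12 = 72.
For a general curve every flex is ordinary, so each contributes
multiplicity 1 to C·Hess(C), and the number of distinct inflection
points is 3d(d-2).
Inflection points = 3*6*(6-2) = 3*6*4 = 72

72


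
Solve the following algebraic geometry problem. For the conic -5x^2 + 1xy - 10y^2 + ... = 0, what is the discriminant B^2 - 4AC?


The discriminant of a conic Ax^2 + Bxy + Cy^2 + ... = 0 is B^2 - 4AC.
B^2 = 1^2 = 1
4AC = 4*(-5)*(-10) = 200
Discriminant = 1 - 200 = -199

-199


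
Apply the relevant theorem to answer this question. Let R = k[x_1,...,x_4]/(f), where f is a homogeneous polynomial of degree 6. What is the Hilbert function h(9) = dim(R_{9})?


For R = k[x_1,...,x_n]/(f) with f homogeneous of degree e:
The Hilbert series is (1 - t^e)/(1 - t)^n.
So h(d) = C(d+n-1, n-1) - C(d-e+n-1, n-1) for d >= e.
With n=4, e=6, d=9:
C(9+4-1, 4-1) = C(12, 3) = 220
C(9-6+4-1, 4-1) = C(6, 3) = 20
h(9) = 220 - 20 = 200

200


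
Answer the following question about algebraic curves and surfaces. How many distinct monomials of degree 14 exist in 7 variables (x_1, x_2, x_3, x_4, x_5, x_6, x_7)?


The number of degree-14 monomials in 7 variables is C(d+n-1, n-1).
= C(14+7-1, 7-1) = C(20, 6)
= 38760

38760


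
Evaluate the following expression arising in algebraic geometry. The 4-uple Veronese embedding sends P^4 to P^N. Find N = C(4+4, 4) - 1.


The Veronese embedding v_d: P^n -> P^N maps each point to all
degree-d monomials in n+1 homogeneous coordinates.
N = C(n+d, d) - 1
N = C(4+4, 4) - 1
N = C(8, 4) - 1
C(8, 4) = 70
N = 70 - 1 = 69

69


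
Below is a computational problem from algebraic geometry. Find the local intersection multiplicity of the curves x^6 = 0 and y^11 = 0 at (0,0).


The intersection multiplicity of V(x^a) and V(y^b) at the origin is:
I(O; V(x^6), V(y^11)) = dim_k(k[x,y]/(x^6, y^11))
A basis for k[x,y]/(x^6, y^11) is the set of monomials x^i * y^j
where 0 <= i < 6 and 0 <= j < 11.
The number of such monomials is 6 * 11 = 66

66


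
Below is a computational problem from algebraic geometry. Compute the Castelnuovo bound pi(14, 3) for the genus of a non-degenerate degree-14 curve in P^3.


Castelnuovo's bound: write d - 1 = m(r-1) + epsilon with 0 <= epsilon < r-1.
d - 1 = 14 - 1 = 13
r - 1 = 3 - 1 = 2
13 = 6*2 + 1, so m = 6, epsilon = 1
pi(d, r) = m(m-1)(r-1)/2 + m*epsilon
= 6*5*2/2 + 6*1
= 60/2 + 6
= 30 + 6 = 36

36


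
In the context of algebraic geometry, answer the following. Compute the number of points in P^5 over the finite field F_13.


P^5(F_13) has (q^(n+1) - 1)/(q - 1) points.
= 13^5 + 13^4 + 13^3 + 13^2 + 13^1 + 13^0
= 371293 + 28561 + 2197 + 169 + 13 + 1
= 402234

402234


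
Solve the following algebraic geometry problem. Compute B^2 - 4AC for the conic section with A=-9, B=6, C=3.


The discriminant of a conic Ax^2 + Bxy + Cy^2 + ... = 0 is B^2 - 4AC.
B^2 = 6^2 = 36
4AC = 4*(-9)*3 = -108
Discriminant = 36 + 108 = 144

144


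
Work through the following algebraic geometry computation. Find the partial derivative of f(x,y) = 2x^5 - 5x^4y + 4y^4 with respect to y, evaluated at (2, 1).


df/dy = (-5)*x^4 + 4*4*y^3
At (2,1): (-5)*2^4 + 4*4*1^3
= -80 + 16
= -64

-64


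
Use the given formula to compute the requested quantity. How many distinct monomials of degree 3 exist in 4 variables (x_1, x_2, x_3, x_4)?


The number of degree-3 monomials in 4 variables is C(d+n-1, n-1).
= C(3+4-1, 4-1) = C(6, 3)
= 20

20


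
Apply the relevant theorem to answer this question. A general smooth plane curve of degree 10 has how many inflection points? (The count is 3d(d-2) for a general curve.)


For a general smooth plane curve C of degree d, the inflection points are
the intersection of C with its Hessian curve, which has degree 3(d-2).
By Bezout, the total intersection number is d * 3(d-2) = 10 * 24 = 240.
For a general curve every flex is ordinary, so each contributes
multiplicity 1 to C·Hess(C), and the number of distinct inflection
points is 3d(d-2).
Inflection points = 3*10*(10-2) = 3*10*8 = 240

240


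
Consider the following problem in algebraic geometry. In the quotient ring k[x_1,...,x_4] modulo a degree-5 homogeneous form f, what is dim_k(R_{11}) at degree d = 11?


For R = k[x_1,...,x_n]/(f) with f homogeneous of degree e:
The Hilbert series is (1 - t^e)/(1 - t)^n.
So h(d) = C(d+n-1, n-1) - C(d-e+n-1, n-1) for d >= e.
With n=4, e=5, d=11:
C(11+4-1, 4-1) = C(14, 3) = 364
C(11-5+4-1, 4-1) = C(9, 3) = 84
h(11) = 364 - 84 = 280

280


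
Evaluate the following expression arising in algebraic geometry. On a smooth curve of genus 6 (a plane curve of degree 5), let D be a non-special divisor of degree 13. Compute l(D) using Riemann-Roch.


First, compute the genus of a smooth plane curve of degree 5:
g = (d-1)(d-2)/2 = (5-1)(5-2)/2 = 6
For a non-special divisor D (i.e., h^1(D) = 0), Riemann-Roch gives:
l(D) = deg(D) - g + 1
Since deg(D) = 13 >= 2g - 1 = 11, D is non-special.
l(D) = 13 - 6 + 1 = 8

8


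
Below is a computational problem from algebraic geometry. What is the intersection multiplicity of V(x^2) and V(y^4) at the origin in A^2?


The intersection multiplicity of V(x^a) and V(y^b) at the origin is:
I(O; V(x^2), V(y^4)) = dim_k(k[x,y]/(x^2, y^4))
A basis for k[x,y]/(x^2, y^4) is the set of monomials x^i * y^j
where 0 <= i < 2 and 0 <= j < 4.
The number of such monomials is 2 * 4 = 8

8


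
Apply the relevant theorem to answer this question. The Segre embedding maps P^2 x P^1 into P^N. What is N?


The Segre embedding maps P^m x P^n into P^N via
all products of coordinates from each factor.
N = (m+1)(n+1) - 1
N = (2+1)(1+1) - 1
N = 3*2 - 1
N = 6 - 1 = 5

5


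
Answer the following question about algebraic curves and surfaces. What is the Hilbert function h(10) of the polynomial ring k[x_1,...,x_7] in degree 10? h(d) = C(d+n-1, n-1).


The Hilbert function for the polynomial ring in 7 variables is:
h(d) = C(d+n-1, n-1)
h(10) = C(10+7-1, 7-1) = C(16, 6)
= 16! / (6! * 10!)
= 8008

8008


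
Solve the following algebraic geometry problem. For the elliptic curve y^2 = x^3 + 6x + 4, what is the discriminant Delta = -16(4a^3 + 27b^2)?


Compute each component:
4a^3 = 4*6^3 = 4*216 = 864
27b^2 = 27*4^2 = 27*16 = 432
4a^3 + 27b^2 = 864 + 432 = 1296
Delta = -16*1296 = -20736

-20736


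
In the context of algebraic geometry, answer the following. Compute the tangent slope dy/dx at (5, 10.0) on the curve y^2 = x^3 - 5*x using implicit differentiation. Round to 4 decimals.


Using implicit differentiation of y^2 = x^3 - 5*x:
2y * dy/dx = 3x^2 - 5
dy/dx = (3x^2 - 5)/(2y)
Numerator: 3*5^2 - 5 = 70
Denominator: 2*10.0 = 20.0
dy/dx = 70/20.0 = 3.5000

3.5000


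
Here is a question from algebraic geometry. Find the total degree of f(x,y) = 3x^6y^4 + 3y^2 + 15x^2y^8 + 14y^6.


Examine each term for its total degree (sum of exponents).
  Term '3x^6y^4' has total degree 6+4 = 10.
  Term '3y^2' has total degree 0+2 = 2.
  Term '15x^2y^8' has total degree 2+8 = 10.
  Term '14y^6' has total degree 0+6 = 6.
The maximum total degree among all terms is 10.

10


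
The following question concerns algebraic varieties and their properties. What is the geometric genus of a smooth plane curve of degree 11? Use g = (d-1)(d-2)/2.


Using the genus formula for smooth plane curves:
g = (d-1)(d-2)/2
g = (11-1)(11-2)/2
g = 10*9/2
g = 90/2 = 45

45


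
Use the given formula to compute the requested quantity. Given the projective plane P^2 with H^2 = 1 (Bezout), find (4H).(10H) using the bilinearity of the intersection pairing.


Using bilinearity of the intersection pairing on the projective plane P^2:
(aH).(bH) = ab * (H.H)
We have H^2 = 1 (Bezout).
D.E = (4H).(10H) = 4*10*1
= 40*1
= 40

40


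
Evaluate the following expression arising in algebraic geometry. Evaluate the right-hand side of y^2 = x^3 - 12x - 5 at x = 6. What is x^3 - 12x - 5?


Compute x^3 - 12x - 5 at x = 6:
x^3 = 6^3 = 216
(-12)*x = (-12)*6 = -72
Sum: 216 - 72 - 5 = 139

139


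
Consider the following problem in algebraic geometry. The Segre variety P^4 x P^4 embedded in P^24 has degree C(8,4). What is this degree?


The degree of the Segre variety P^4 x P^4 is C(m+n, m).
= C(8, 4)
= 70

70


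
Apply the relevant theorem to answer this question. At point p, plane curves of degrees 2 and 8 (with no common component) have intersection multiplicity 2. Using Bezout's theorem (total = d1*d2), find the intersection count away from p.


By Bezout's theorem, the total intersection number is d1 * d2.
Total = 2 * 8 = 16
Intersection multiplicity at p = 2
Remaining intersections = 16 - 2 = 14

14


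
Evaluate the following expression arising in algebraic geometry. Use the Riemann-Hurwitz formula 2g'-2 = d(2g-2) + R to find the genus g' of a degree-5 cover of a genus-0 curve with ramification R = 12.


Riemann-Hurwitz formula: 2g' - 2 = d(2g - 2) + R
Given: d = 5, g = 0, R = 12
2g' - 2 = 5*(2*0 - 2) + 12
2g' - 2 = 5*(-2) + 12
2g' - 2 = -10 + 12 = 2
2g' = 4
g' = 2

2


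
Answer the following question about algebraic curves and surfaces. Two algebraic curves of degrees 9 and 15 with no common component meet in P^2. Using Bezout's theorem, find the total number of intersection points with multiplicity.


Bezout's theorem states the intersection count equals the product of degrees.
Intersection count = 9 * 15 = 135

135


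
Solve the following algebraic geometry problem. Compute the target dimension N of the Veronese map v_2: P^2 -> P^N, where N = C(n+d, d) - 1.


The Veronese embedding v_d: P^n -> P^N maps each point to all
degree-d monomials in n+1 homogeneous coordinates.
N = C(n+d, d) - 1
N = C(2+2, 2) - 1
N = C(4, 2) - 1
C(4, 2) = 6
N = 6 - 1 = 5

5


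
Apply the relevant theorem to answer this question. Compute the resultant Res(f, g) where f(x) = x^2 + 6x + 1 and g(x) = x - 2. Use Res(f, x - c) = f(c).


For Res(f, x - c), we evaluate f at x = c.
f(2) = 2^2 + 6*2 + 1
= 4 + 12 + 1
= 16 + 1 = 17
Res(f, g) = 17

17


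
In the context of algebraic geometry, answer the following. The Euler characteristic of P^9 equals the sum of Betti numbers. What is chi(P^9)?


The complex projective space P^9 has one cell in each even real dimension 0, 2, ..., 18.
The cohomology groups are H^{2k}(P^9) = Z for k = 0,...,9, and 0 otherwise.
Euler characteristic = sum of Betti numbers = 1 per even-dimensional cohomology group.
chi(P^9) = 9 + 1 = 10

10


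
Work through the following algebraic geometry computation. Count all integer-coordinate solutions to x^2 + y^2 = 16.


Systematically check integer values of x where x^2 <= 16.
For each valid x, check if 16 - x^2 is a perfect square.
x=0: 16 - 0 = 16, sqrt = 4 (valid)
x=4: 16 - 16 = 0, sqrt = 0 (valid)
Total integer solutions found: 4

4


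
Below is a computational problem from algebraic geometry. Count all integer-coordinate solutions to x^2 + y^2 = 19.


Systematically check integer values of x where x^2 <= 19.
For each valid x, check if 19 - x^2 is a perfect square.
Total integer solutions found: 0

0


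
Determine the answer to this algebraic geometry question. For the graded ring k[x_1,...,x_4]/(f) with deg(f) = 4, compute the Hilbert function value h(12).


For R = k[x_1,...,x_n]/(f) with f homogeneous of degree e:
The Hilbert series is (1 - t^e)/(1 - t)^n.
So h(d) = C(d+n-1, n-1) - C(d-e+n-1, n-1) for d >= e.
With n=4, e=4, d=12:
C(12+4-1, 4-1) = C(15, 3) = 455
C(12-4+4-1, 4-1) = C(11, 3) = 165
h(12) = 455 - 165 = 290

290


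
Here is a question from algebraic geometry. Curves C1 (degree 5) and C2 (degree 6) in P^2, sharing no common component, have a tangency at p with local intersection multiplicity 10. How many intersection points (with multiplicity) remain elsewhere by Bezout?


By Bezout's theorem, the total intersection number is d1 * d2.
Total = 5 * 6 = 30
Intersection multiplicity at p = 10
Remaining intersections = 30 - 10 = 20

20


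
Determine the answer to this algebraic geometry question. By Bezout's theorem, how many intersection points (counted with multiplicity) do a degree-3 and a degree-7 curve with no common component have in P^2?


Bezout's theorem states the intersection count equals the product of degrees.
Intersection count = 3 * 7 = 21

21


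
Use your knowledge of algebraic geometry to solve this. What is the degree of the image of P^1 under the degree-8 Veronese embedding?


The Veronese variety v_8(P^1) has degree d^r.
d^r = 8^1 = 8

8


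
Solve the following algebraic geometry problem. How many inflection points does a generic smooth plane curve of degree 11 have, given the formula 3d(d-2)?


For a general smooth plane curve C of degree d, the inflection points are
the intersection of C with its Hessian curve, which has degree 3(d-2).
By Bezout, the total intersection number is d * 3(d-2) = 11 * 27 = 297.
For a general curve every flex is ordinary, so each contributes
multiplicity 1 to C·Hess(C), and the number of distinct inflection
points is 3d(d-2).
Inflection points = 3*11*(11-2) = 3*11*9 = 297

297


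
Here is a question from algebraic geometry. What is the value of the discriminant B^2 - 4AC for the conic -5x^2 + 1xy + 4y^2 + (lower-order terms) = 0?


The discriminant of a conic Ax^2 + Bxy + Cy^2 + ... = 0 is B^2 - 4AC.
B^2 = 1^2 = 1
4AC = 4*(-5)*4 = -80
Discriminant = 1 + 80 = 81

81


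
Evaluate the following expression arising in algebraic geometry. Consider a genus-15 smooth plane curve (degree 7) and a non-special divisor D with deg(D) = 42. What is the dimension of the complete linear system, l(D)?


First, compute the genus of a smooth plane curve of degree 7:
g = (d-1)(d-2)/2 = (7-1)(7-2)/2 = 15
For a non-special divisor D (i.e., h^1(D) = 0), Riemann-Roch gives:
l(D) = deg(D) - g + 1
Since deg(D) = 42 >= 2g - 1 = 29, D is non-special.
l(D) = 42 - 15 + 1 = 28

28


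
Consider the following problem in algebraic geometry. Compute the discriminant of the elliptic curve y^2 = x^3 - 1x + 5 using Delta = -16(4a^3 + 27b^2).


Compute each component:
4a^3 = 4*(-1)^3 = 4*(-1) = -4
27b^2 = 27*5^2 = 27*25 = 675
4a^3 + 27b^2 = -4 + 675 = 671
Delta = -16*671 = -10736

-10736


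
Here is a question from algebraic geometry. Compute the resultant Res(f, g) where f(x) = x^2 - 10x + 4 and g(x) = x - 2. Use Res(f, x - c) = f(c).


For Res(f, x - c), we evaluate f at x = c.
f(2) = 2^2 - 10*2 + 4
= 4 - 20 + 4
= -16 + 4 = -12
Res(f, g) = -12

-12


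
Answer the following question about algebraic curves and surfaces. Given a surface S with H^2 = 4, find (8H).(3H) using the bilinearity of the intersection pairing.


Using bilinearity of the intersection pairing on a surface S:
(aH).(bH) = ab * (H.H)
We have H^2 = 4.
D.E = (8H).(3H) = 8*3*4
= 24*4
= 96

96


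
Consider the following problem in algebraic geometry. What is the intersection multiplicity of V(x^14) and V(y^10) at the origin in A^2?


The intersection multiplicity of V(x^a) and V(y^b) at the origin is:
I(O; V(x^14), V(y^10)) = dim_k(k[x,y]/(x^14, y^10))
A basis for k[x,y]/(x^14, y^10) is the set of monomials x^i * y^j
where 0 <= i < 14 and 0 <= j < 10.
The number of such monomials is 14 * 10 = 140

140


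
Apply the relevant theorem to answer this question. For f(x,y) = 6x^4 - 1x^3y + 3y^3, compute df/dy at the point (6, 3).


df/dy = (-1)*x^3 + 3*3*y^2
At (6,3): (-1)*6^3 + 3*3*3^2
= -216 + 81
= -135

-135


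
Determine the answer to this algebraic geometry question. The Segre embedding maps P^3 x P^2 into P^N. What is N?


The Segre embedding maps P^m x P^n into P^N via
all products of coordinates from each factor.
N = (m+1)(n+1) - 1
N = (3+1)(2+1) - 1
N = 4*3 - 1
N = 12 - 1 = 11

11


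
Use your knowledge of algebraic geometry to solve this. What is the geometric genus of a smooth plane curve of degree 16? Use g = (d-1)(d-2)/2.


Using the genus formula for smooth plane curves:
g = (d-1)(d-2)/2
g = (16-1)(16-2)/2
g = 15*14/2
g = 210/2 = 105

105


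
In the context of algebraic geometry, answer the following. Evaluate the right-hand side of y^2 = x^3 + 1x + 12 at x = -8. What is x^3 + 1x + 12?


Compute x^3 + 1x + 12 at x = -8:
x^3 = (-8)^3 = -512
1*x = 1*(-8) = -8
Sum: -512 - 8 + 12 = -508

-508


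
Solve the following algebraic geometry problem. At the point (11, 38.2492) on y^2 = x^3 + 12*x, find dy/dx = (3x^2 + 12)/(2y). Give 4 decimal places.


Using implicit differentiation of y^2 = x^3 + 12*x:
2y * dy/dx = 3x^2 + 12
dy/dx = (3x^2 + 12)/(2y)
Numerator: 3*11^2 + 12 = 375
Denominator: 2*38.2492 = 76.4984
dy/dx = 375/76.4984 = 4.9021

4.9021


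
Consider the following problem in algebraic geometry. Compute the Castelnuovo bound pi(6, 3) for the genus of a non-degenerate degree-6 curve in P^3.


Castelnuovo's bound: write d - 1 = m(r-1) + epsilon with 0 <= epsilon < r-1.
d - 1 = 6 - 1 = 5
r - 1 = 3 - 1 = 2
5 = 2*2 + 1, so m = 2, epsilon = 1
pi(d, r) = m(m-1)(r-1)/2 + m*epsilon
= 2*1*2/2 + 2*1
= 4/2 + 2
= 2 + 2 = 4

4


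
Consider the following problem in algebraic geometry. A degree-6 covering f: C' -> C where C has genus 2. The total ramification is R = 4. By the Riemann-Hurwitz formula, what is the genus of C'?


Riemann-Hurwitz formula: 2g' - 2 = d(2g - 2) + R
Given: d = 6, g = 2, R = 4
2g' - 2 = 6*(2*2 - 2) + 4
2g' - 2 = 6*2 + 4
2g' - 2 = 12 + 4 = 16
2g' = 18
g' = 9

9


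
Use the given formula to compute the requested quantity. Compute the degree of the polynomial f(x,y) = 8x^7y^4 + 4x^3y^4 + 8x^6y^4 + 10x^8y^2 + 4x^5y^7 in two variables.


Examine each term for its total degree (sum of exponents).
  Term '8x^7y^4' has total degree 7+4 = 11.
  Term '4x^3y^4' has total degree 3+4 = 7.
  Term '8x^6y^4' has total degree 6+4 = 10.
  Term '10x^8y^2' has total degree 8+2 = 10.
  Term '4x^5y^7' has total degree 5+7 = 12.
The maximum total degree among all terms is 12.

12


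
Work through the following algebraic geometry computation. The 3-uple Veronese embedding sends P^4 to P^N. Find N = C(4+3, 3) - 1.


The Veronese embedding v_d: P^n -> P^N maps each point to all
degree-d monomials in n+1 homogeneous coordinates.
N = C(n+d, d) - 1
N = C(4+3, 3) - 1
N = C(7, 3) - 1
C(7, 3) = 35
N = 35 - 1 = 34

34


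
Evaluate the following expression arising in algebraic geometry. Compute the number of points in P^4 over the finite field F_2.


P^4(F_2) has (q^(n+1) - 1)/(q - 1) points.
= 2^4 + 2^3 + 2^2 + 2^1 + 2^0
= 16 + 8 + 4 + 2 + 1
= 31

31


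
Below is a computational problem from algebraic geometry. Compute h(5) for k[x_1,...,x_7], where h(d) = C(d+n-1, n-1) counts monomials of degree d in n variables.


The Hilbert function for the polynomial ring in 7 variables is:
h(d) = C(d+n-1, n-1)
h(5) = C(5+7-1, 7-1) = C(11, 6)
= 11! / (6! * 5!)
= 462

462


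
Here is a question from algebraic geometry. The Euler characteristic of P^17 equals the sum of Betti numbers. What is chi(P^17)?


The complex projective space P^17 has one cell in each even real dimension 0, 2, ..., 34.
The cohomology groups are H^{2k}(P^17) = Z for k = 0,...,17, and 0 otherwise.
Euler characteristic = sum of Betti numbers = 1 per even-dimensional cohomology group.
chi(P^17) = 17 + 1 = 18

18


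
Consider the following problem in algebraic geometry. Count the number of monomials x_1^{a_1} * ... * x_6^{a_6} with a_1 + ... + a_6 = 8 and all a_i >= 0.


The number of degree-8 monomials in 6 variables is C(d+n-1, n-1).
= C(8+6-1, 6-1) = C(13, 5)
= 1287

1287


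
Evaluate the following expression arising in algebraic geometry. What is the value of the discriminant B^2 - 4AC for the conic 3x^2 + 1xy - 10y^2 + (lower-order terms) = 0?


The discriminant of a conic Ax^2 + Bxy + Cy^2 + ... = 0 is B^2 - 4AC.
B^2 = 1^2 = 1
4AC = 4*3*(-10) = -120
Discriminant = 1 + 120 = 121

121


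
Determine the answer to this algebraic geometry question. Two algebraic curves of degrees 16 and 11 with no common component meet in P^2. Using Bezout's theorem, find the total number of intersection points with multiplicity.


Bezout's theorem states the intersection count equals the product of degrees.
Intersection count = 16 * 11 = 176

176


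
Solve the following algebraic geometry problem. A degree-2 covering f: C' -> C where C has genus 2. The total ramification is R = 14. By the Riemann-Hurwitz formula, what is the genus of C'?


Riemann-Hurwitz formula: 2g' - 2 = d(2g - 2) + R
Given: d = 2, g = 2, R = 14
2g' - 2 = 2*(2*2 - 2) + 14
2g' - 2 = 2*2 + 14
2g' - 2 = 4 + 14 = 18
2g' = 20
g' = 10

10


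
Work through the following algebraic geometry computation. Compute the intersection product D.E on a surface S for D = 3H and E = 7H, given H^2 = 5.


Using bilinearity of the intersection pairing on a surface S:
(aH).(bH) = ab * (H.H)
We have H^2 = 5.
D.E = (3H).(7H) = 3*7*5
= 21*5
= 105

105


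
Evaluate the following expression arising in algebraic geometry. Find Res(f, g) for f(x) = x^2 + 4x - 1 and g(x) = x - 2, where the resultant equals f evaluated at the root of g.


For Res(f, x - c), we evaluate f at x = c.
f(2) = 2^2 + 4*2 - 1
= 4 + 8 - 1
= 12 - 1 = 11
Res(f, g) = 11

11


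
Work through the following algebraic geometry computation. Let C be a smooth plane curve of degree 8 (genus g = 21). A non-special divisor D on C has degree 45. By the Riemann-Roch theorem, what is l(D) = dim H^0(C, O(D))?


First, compute the genus of a smooth plane curve of degree 8:
g = (d-1)(d-2)/2 = (8-1)(8-2)/2 = 21
For a non-special divisor D (i.e., h^1(D) = 0), Riemann-Roch gives:
l(D) = deg(D) - g + 1
Since deg(D) = 45 >= 2g - 1 = 41, D is non-special.
l(D) = 45 - 21 + 1 = 25

25


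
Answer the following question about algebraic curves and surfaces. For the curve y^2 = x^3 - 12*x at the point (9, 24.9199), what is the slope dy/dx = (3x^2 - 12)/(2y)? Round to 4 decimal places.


Using implicit differentiation of y^2 = x^3 - 12*x:
2y * dy/dx = 3x^2 - 12
dy/dx = (3x^2 - 12)/(2y)
Numerator: 3*9^2 - 12 = 231
Denominator: 2*24.9199 = 49.8398
dy/dx = 231/49.8398 = 4.6349

4.6349


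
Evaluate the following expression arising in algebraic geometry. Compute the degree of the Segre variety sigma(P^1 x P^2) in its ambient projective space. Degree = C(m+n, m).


The degree of the Segre variety P^1 x P^2 is C(m+n, m).
= C(3, 1)
= 3

3


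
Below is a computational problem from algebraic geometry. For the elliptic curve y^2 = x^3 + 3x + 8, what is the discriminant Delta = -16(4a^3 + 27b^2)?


Compute each component:
4a^3 = 4*3^3 = 4*27 = 108
27b^2 = 27*8^2 = 27*64 = 1728
4a^3 + 27b^2 = 108 + 1728 = 1836
Delta = -16*1836 = -29376

-29376


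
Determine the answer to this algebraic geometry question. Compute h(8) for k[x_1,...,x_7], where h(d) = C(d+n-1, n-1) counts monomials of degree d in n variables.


The Hilbert function for the polynomial ring in 7 variables is:
h(d) = C(d+n-1, n-1)
h(8) = C(8+7-1, 7-1) = C(14, 6)
= 14! / (6! * 8!)
= 3003

3003


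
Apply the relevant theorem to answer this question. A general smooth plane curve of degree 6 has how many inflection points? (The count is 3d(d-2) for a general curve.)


For a general smooth plane curve C of degree d, the inflection points are
the intersection of C with its Hessian curve, which has degree 3(d-2).
By Bezout, the total intersection number is d * 3(d-2) = 6 * 12 = 72.
For a general curve every flex is ordinary, so each contributes
multiplicity 1 to C·Hess(C), and the number of distinct inflection
points is 3d(d-2).
Inflection points = 3*6*(6-2) = 3*6*4 = 72

72


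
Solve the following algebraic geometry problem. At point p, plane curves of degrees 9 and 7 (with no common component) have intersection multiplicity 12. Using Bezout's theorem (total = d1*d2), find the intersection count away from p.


By Bezout's theorem, the total intersection number is d1 * d2.
Total = 9 * 7 = 63
Intersection multiplicity at p = 12
Remaining intersections = 63 - 12 = 51

51


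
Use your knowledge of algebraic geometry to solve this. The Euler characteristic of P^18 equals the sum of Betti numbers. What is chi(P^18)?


The complex projective space P^18 has one cell in each even real dimension 0, 2, ..., 36.
The cohomology groups are H^{2k}(P^18) = Z for k = 0,...,18, and 0 otherwise.
Euler characteristic = sum of Betti numbers = 1 per even-dimensional cohomology group.
chi(P^18) = 18 + 1 = 19

19


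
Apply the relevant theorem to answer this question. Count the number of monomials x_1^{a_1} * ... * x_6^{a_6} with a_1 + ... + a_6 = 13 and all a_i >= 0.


The number of degree-13 monomials in 6 variables is C(d+n-1, n-1).
= C(13+6-1, 6-1) = C(18, 5)
= 8568

8568


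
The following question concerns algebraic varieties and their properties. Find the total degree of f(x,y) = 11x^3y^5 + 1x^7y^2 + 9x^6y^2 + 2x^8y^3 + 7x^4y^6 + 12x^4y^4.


Examine each term for its total degree (sum of exponents).
  Term '11x^3y^5' has total degree 3+5 = 8.
  Term '1x^7y^2' has total degree 7+2 = 9.
  Term '9x^6y^2' has total degree 6+2 = 8.
  Term '2x^8y^3' has total degree 8+3 = 11.
  Term '7x^4y^6' has total degree 4+6 = 10.
  Term '12x^4y^4' has total degree 4+4 = 8.
The maximum total degree among all terms is 11.

11


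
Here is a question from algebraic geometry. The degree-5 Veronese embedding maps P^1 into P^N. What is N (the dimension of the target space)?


The Veronese embedding v_d: P^n -> P^N maps each point to all
degree-d monomials in n+1 homogeneous coordinates.
N = C(n+d, d) - 1
N = C(1+5, 5) - 1
N = C(6, 5) - 1
C(6, 5) = 6
N = 6 - 1 = 5

5


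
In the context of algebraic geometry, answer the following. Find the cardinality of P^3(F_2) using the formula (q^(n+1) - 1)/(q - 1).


P^3(F_2) has (q^(n+1) - 1)/(q - 1) points.
= 2^3 + 2^2 + 2^1 + 2^0
= 8 + 4 + 2 + 1
= 15

15


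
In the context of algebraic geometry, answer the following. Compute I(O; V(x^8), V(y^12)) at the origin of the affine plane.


The intersection multiplicity of V(x^a) and V(y^b) at the origin is:
I(O; V(x^8), V(y^12)) = dim_k(k[x,y]/(x^8, y^12))
A basis for k[x,y]/(x^8, y^12) is the set of monomials x^i * y^j
where 0 <= i < 8 and 0 <= j < 12.
The number of such monomials is 8 * 12 = 96

96


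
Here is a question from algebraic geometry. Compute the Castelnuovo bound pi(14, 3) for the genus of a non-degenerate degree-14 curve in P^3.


Castelnuovo's bound: write d - 1 = m(r-1) + epsilon with 0 <= epsilon < r-1.
d - 1 = 14 - 1 = 13
r - 1 = 3 - 1 = 2
13 = 6*2 + 1, so m = 6, epsilon = 1
pi(d, r) = m(m-1)(r-1)/2 + m*epsilon
= 6*5*2/2 + 6*1
= 60/2 + 6
= 30 + 6 = 36

36


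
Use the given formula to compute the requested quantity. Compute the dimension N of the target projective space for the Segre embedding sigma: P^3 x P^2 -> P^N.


The Segre embedding maps P^m x P^n into P^N via
all products of coordinates from each factor.
N = (m+1)(n+1) - 1
N = (3+1)(2+1) - 1
N = 4*3 - 1
N = 12 - 1 = 11

11


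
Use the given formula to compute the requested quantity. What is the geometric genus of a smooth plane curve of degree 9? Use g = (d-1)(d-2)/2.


Using the genus formula for smooth plane curves:
g = (d-1)(d-2)/2
g = (9-1)(9-2)/2
g = 8*7/2
g = 56/2 = 28

28
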